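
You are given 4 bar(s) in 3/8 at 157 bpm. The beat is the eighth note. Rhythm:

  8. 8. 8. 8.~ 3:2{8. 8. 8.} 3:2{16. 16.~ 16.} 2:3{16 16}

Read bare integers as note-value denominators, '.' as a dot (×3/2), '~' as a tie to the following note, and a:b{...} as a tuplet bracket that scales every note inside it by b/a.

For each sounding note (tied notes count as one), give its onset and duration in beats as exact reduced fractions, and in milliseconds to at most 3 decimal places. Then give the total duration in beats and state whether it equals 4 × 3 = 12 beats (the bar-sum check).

1) 0.0ms=0b +573.248ms=3/2b
2) 573.248ms=3/2b +573.248ms=3/2b
3) 1146.497ms=3b +573.248ms=3/2b
4) 1719.745ms=9/2b +955.414ms=5/2b
5) 2675.159ms=7b +382.166ms=1b
6) 3057.325ms=8b +382.166ms=1b
7) 3439.49ms=9b +191.083ms=1/2b
8) 3630.573ms=19/2b +382.166ms=1b
9) 4012.739ms=21/2b +286.624ms=3/4b
10) 4299.363ms=45/4b +286.624ms=3/4b
Σ=12b of 12 (157bpm 3/8) — PASS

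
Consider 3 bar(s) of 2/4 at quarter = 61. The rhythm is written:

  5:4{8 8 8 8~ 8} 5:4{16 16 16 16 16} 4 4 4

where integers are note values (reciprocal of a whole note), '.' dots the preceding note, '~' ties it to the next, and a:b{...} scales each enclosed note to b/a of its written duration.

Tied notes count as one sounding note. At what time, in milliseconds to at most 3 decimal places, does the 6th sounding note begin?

note 6 onset = 11/5b = 2163.934ms

1. 0.0ms @ 0 + 393.443ms (2/5)
2. 393.443ms @ 2/5 + 393.443ms (2/5)
3. 786.885ms @ 4/5 + 393.443ms (2/5)
4. 1180.328ms @ 6/5 + 786.885ms (4/5)
5. 1967.213ms @ 2 + 196.721ms (1/5)
6. 2163.934ms @ 11/5 + 196.721ms (1/5)
7. 2360.656ms @ 12/5 + 196.721ms (1/5)
8. 2557.377ms @ 13/5 + 196.721ms (1/5)
9. 2754.098ms @ 14/5 + 196.721ms (1/5)
10. 2950.82ms @ 3 + 983.607ms (1)
11. 3934.426ms @ 4 + 983.607ms (1)
12. 4918.033ms @ 5 + 983.607ms (1)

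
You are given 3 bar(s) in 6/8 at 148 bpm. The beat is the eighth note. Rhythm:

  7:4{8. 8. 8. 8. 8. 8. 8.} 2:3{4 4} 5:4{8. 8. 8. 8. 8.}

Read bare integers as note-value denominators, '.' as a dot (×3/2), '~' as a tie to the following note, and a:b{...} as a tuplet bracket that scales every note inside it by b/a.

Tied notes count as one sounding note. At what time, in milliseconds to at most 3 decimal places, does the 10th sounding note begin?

note 10 onset = 12b = 4864.865ms

1. 0.0ms @ 0 + 347.49ms (6/7)
2. 347.49ms @ 6/7 + 347.49ms (6/7)
3. 694.981ms @ 12/7 + 347.49ms (6/7)
4. 1042.471ms @ 18/7 + 347.49ms (6/7)
5. 1389.961ms @ 24/7 + 347.49ms (6/7)
6. 1737.452ms @ 30/7 + 347.49ms (6/7)
7. 2084.942ms @ 36/7 + 347.49ms (6/7)
8. 2432.432ms @ 6 + 1216.216ms (3)
9. 3648.649ms @ 9 + 1216.216ms (3)
10. 4864.865ms @ 12 + 486.486ms (6/5)
11. 5351.351ms @ 66/5 + 486.486ms (6/5)
12. 5837.838ms @ 72/5 + 486.486ms (6/5)
13. 6324.324ms @ 78/5 + 486.486ms (6/5)
14. 6810.811ms @ 84/5 + 486.486ms (6/5)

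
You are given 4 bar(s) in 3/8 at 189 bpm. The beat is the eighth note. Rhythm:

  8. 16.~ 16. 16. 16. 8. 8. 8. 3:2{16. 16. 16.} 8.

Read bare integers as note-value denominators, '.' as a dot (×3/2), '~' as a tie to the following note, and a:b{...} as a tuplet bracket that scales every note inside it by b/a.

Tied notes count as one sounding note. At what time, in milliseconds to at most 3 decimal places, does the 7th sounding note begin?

1. 0.0ms @ 0 + 476.19ms (3/2)
2. 476.19ms @ 3/2 + 476.19ms (3/2)
3. 952.381ms @ 3 + 238.095ms (3/4)
4. 1190.476ms @ 15/4 + 238.095ms (3/4)
5. 1428.571ms @ 9/2 + 476.19ms (3/2)
6. 1904.762ms @ 6 + 476.19ms (3/2)
7. 2380.952ms @ 15/2 + 476.19ms (3/2)
8. 2857.143ms @ 9 + 158.73ms (1/2)
9. 3015.873ms @ 19/2 + 158.73ms (1/2)
10. 3174.603ms @ 10 + 158.73ms (1/2)
11. 3333.333ms @ 21/2 + 476.19ms (3/2)

note 7 onset = 15/2b = 2380.952ms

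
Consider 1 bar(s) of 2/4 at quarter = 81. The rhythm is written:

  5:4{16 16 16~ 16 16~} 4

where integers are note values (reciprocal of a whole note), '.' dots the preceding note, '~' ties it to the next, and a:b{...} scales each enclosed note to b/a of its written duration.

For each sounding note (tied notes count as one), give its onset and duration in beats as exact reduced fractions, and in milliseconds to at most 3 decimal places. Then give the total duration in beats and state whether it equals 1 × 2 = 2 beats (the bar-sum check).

1) 0.0ms=0b +148.148ms=1/5b
2) 148.148ms=1/5b +148.148ms=1/5b
3) 296.296ms=2/5b +296.296ms=2/5b
4) 592.593ms=4/5b +888.889ms=6/5b
Σ=2b of 2 (81bpm 2/4) — PASS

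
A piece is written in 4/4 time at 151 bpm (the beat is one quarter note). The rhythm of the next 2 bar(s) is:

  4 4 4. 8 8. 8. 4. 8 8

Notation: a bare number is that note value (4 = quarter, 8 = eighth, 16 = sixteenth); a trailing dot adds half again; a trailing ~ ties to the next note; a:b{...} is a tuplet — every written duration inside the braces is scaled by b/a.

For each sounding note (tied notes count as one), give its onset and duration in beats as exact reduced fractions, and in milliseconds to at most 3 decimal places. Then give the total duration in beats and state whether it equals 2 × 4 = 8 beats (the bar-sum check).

1) 0.0ms=0b +397.351ms=1b
2) 397.351ms=1b +397.351ms=1b
3) 794.702ms=2b +596.026ms=3/2b
4) 1390.728ms=7/2b +198.675ms=1/2b
5) 1589.404ms=4b +298.013ms=3/4b
6) 1887.417ms=19/4b +298.013ms=3/4b
7) 2185.43ms=11/2b +596.026ms=3/2b
8) 2781.457ms=7b +198.675ms=1/2b
9) 2980.132ms=15/2b +198.675ms=1/2b
Σ=8b of 8 (151bpm 4/4) — PASS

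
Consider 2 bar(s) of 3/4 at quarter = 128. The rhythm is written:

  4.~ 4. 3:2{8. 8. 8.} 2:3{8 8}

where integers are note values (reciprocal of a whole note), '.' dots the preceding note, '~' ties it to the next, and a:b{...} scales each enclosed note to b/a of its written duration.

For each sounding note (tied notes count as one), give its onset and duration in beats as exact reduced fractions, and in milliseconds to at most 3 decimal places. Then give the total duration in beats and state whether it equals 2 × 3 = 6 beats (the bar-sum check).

1) 0.0ms=0b +1406.25ms=3b
2) 1406.25ms=3b +234.375ms=1/2b
3) 1640.625ms=7/2b +234.375ms=1/2b
4) 1875.0ms=4b +234.375ms=1/2b
5) 2109.375ms=9/2b +351.562ms=3/4b
6) 2460.938ms=21/4b +351.562ms=3/4b
Σ=6b of 6 (128bpm 3/4) — PASS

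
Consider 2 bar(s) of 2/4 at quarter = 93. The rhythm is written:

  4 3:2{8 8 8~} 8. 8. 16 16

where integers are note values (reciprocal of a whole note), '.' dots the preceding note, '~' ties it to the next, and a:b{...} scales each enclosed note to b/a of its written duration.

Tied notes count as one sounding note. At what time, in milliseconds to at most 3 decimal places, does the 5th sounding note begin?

note 5 onset = 11/4b = 1774.194ms

1. 0.0ms @ 0 + 645.161ms (1)
2. 645.161ms @ 1 + 215.054ms (1/3)
3. 860.215ms @ 4/3 + 215.054ms (1/3)
4. 1075.269ms @ 5/3 + 698.925ms (13/12)
5. 1774.194ms @ 11/4 + 483.871ms (3/4)
6. 2258.065ms @ 7/2 + 161.29ms (1/4)
7. 2419.355ms @ 15/4 + 161.29ms (1/4)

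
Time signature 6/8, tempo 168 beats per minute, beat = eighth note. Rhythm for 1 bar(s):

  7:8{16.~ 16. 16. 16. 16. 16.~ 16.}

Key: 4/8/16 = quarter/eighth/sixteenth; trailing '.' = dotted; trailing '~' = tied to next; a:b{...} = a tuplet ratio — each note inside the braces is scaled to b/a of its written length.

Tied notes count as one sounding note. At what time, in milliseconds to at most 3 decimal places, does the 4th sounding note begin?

1. 0.0ms @ 0 + 612.245ms (12/7)
2. 612.245ms @ 12/7 + 306.122ms (6/7)
3. 918.367ms @ 18/7 + 306.122ms (6/7)
4. 1224.49ms @ 24/7 + 306.122ms (6/7)
5. 1530.612ms @ 30/7 + 612.245ms (12/7)

note 4 onset = 24/7b = 1224.49ms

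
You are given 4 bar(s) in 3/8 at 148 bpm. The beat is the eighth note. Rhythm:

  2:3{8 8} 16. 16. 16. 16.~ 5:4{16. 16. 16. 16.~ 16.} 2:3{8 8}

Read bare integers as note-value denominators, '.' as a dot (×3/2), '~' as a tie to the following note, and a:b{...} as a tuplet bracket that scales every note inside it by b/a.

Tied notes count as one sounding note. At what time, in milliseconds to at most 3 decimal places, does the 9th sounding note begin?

1. 0.0ms @ 0 + 608.108ms (3/2)
2. 608.108ms @ 3/2 + 608.108ms (3/2)
3. 1216.216ms @ 3 + 304.054ms (3/4)
4. 1520.27ms @ 15/4 + 304.054ms (3/4)
5. 1824.324ms @ 9/2 + 304.054ms (3/4)
6. 2128.378ms @ 21/4 + 547.297ms (27/20)
7. 2675.676ms @ 33/5 + 243.243ms (3/5)
8. 2918.919ms @ 36/5 + 243.243ms (3/5)
9. 3162.162ms @ 39/5 + 486.486ms (6/5)
10. 3648.649ms @ 9 + 608.108ms (3/2)
11. 4256.757ms @ 21/2 + 608.108ms (3/2)

note 9 onset = 39/5b = 3162.162ms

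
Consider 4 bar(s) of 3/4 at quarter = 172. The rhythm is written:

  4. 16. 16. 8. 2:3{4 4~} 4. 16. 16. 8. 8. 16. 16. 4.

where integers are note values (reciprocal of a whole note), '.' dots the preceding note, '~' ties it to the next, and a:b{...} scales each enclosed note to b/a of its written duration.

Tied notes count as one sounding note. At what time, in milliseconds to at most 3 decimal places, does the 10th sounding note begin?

1. 0.0ms @ 0 + 523.256ms (3/2)
2. 523.256ms @ 3/2 + 130.814ms (3/8)
3. 654.07ms @ 15/8 + 130.814ms (3/8)
4. 784.884ms @ 9/4 + 261.628ms (3/4)
5. 1046.512ms @ 3 + 523.256ms (3/2)
6. 1569.767ms @ 9/2 + 1046.512ms (3)
7. 2616.279ms @ 15/2 + 130.814ms (3/8)
8. 2747.093ms @ 63/8 + 130.814ms (3/8)
9. 2877.907ms @ 33/4 + 261.628ms (3/4)
10. 3139.535ms @ 9 + 261.628ms (3/4)
11. 3401.163ms @ 39/4 + 130.814ms (3/8)
12. 3531.977ms @ 81/8 + 130.814ms (3/8)
13. 3662.791ms @ 21/2 + 523.256ms (3/2)

note 10 onset = 9b = 3139.535ms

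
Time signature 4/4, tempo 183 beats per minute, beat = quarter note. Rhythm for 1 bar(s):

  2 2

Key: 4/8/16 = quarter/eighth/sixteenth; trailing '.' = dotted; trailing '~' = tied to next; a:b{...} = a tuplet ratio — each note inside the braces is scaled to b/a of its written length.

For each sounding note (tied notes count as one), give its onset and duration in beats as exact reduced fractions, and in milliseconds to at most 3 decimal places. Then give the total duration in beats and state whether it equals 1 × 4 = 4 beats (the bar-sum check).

1) 0.0ms=0b +655.738ms=2b
2) 655.738ms=2b +655.738ms=2b
Σ=4b of 4 (183bpm 4/4) — PASS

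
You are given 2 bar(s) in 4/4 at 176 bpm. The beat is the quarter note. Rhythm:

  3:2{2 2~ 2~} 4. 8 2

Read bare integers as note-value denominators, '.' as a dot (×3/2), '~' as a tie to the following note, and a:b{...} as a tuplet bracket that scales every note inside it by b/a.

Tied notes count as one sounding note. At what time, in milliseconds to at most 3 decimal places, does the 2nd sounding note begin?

1. 0.0ms @ 0 + 454.545ms (4/3)
2. 454.545ms @ 4/3 + 1420.455ms (25/6)
3. 1875.0ms @ 11/2 + 170.455ms (1/2)
4. 2045.455ms @ 6 + 681.818ms (2)

note 2 onset = 4/3b = 454.545ms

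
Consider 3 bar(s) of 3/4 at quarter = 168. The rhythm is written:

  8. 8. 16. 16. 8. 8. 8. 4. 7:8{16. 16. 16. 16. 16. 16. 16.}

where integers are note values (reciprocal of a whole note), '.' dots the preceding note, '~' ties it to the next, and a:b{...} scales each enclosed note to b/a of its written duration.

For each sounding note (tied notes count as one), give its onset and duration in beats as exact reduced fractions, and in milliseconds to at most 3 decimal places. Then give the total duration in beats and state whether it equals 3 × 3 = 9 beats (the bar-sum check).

1) 0.0ms=0b +267.857ms=3/4b
2) 267.857ms=3/4b +267.857ms=3/4b
3) 535.714ms=3/2b +133.929ms=3/8b
4) 669.643ms=15/8b +133.929ms=3/8b
5) 803.571ms=9/4b +267.857ms=3/4b
6) 1071.429ms=3b +267.857ms=3/4b
7) 1339.286ms=15/4b +267.857ms=3/4b
8) 1607.143ms=9/2b +535.714ms=3/2b
9) 2142.857ms=6b +153.061ms=3/7b
10) 2295.918ms=45/7b +153.061ms=3/7b
11) 2448.98ms=48/7b +153.061ms=3/7b
12) 2602.041ms=51/7b +153.061ms=3/7b
13) 2755.102ms=54/7b +153.061ms=3/7b
14) 2908.163ms=57/7b +153.061ms=3/7b
15) 3061.224ms=60/7b +153.061ms=3/7b
Σ=9b of 9 (168bpm 3/4) — PASS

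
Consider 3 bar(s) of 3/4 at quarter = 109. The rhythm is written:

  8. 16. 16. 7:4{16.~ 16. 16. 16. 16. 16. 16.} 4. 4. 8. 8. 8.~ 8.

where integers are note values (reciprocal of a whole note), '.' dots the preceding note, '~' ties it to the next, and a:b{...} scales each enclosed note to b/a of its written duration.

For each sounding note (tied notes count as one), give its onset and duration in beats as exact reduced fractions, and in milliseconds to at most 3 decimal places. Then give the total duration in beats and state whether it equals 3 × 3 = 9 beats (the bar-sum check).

1) 0.0ms=0b +412.844ms=3/4b
2) 412.844ms=3/4b +206.422ms=3/8b
3) 619.266ms=9/8b +206.422ms=3/8b
4) 825.688ms=3/2b +235.911ms=3/7b
5) 1061.599ms=27/14b +117.955ms=3/14b
6) 1179.554ms=15/7b +117.955ms=3/14b
7) 1297.51ms=33/14b +117.955ms=3/14b
8) 1415.465ms=18/7b +117.955ms=3/14b
9) 1533.421ms=39/14b +117.955ms=3/14b
10) 1651.376ms=3b +825.688ms=3/2b
11) 2477.064ms=9/2b +825.688ms=3/2b
12) 3302.752ms=6b +412.844ms=3/4b
13) 3715.596ms=27/4b +412.844ms=3/4b
14) 4128.44ms=15/2b +825.688ms=3/2b
Σ=9b of 9 (109bpm 3/4) — PASS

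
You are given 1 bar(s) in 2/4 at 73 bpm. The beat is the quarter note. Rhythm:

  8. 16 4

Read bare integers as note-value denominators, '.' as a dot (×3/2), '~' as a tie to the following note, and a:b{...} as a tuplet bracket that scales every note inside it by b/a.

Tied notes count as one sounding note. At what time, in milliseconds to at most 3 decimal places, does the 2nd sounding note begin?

note 2 onset = 3/4b = 616.438ms

1. 0.0ms @ 0 + 616.438ms (3/4)
2. 616.438ms @ 3/4 + 205.479ms (1/4)
3. 821.918ms @ 1 + 821.918ms (1)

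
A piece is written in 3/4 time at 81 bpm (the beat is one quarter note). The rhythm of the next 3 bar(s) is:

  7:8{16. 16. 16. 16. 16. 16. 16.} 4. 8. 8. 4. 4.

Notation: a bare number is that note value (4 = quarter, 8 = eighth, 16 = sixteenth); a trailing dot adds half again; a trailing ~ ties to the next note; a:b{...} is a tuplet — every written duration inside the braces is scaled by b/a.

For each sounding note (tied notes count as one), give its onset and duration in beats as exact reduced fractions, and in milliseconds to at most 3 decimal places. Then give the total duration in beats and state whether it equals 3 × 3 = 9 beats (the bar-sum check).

1) 0.0ms=0b +317.46ms=3/7b
2) 317.46ms=3/7b +317.46ms=3/7b
3) 634.921ms=6/7b +317.46ms=3/7b
4) 952.381ms=9/7b +317.46ms=3/7b
5) 1269.841ms=12/7b +317.46ms=3/7b
6) 1587.302ms=15/7b +317.46ms=3/7b
7) 1904.762ms=18/7b +317.46ms=3/7b
8) 2222.222ms=3b +1111.111ms=3/2b
9) 3333.333ms=9/2b +555.556ms=3/4b
10) 3888.889ms=21/4b +555.556ms=3/4b
11) 4444.444ms=6b +1111.111ms=3/2b
12) 5555.556ms=15/2b +1111.111ms=3/2b
Σ=9b of 9 (81bpm 3/4) — PASS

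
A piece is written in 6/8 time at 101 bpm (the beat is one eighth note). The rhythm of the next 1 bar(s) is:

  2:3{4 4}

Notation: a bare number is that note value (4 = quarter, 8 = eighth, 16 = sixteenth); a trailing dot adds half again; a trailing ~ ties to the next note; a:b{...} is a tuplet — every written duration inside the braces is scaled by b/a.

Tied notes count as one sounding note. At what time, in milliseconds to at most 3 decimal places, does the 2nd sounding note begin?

note 2 onset = 3b = 1782.178ms

1. 0.0ms @ 0 + 1782.178ms (3)
2. 1782.178ms @ 3 + 1782.178ms (3)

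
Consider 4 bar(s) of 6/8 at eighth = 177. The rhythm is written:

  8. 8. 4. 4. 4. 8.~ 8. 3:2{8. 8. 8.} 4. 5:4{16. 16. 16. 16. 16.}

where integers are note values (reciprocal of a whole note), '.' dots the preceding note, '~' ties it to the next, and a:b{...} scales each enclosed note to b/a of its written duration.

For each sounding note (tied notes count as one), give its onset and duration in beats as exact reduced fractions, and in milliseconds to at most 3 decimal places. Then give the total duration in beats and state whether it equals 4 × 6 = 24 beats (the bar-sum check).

1) 0.0ms=0b +508.475ms=3/2b
2) 508.475ms=3/2b +508.475ms=3/2b
3) 1016.949ms=3b +1016.949ms=3b
4) 2033.898ms=6b +1016.949ms=3b
5) 3050.847ms=9b +1016.949ms=3b
6) 4067.797ms=12b +1016.949ms=3b
7) 5084.746ms=15b +338.983ms=1b
8) 5423.729ms=16b +338.983ms=1b
9) 5762.712ms=17b +338.983ms=1b
10) 6101.695ms=18b +1016.949ms=3b
11) 7118.644ms=21b +203.39ms=3/5b
12) 7322.034ms=108/5b +203.39ms=3/5b
13) 7525.424ms=111/5b +203.39ms=3/5b
14) 7728.814ms=114/5b +203.39ms=3/5b
15) 7932.203ms=117/5b +203.39ms=3/5b
Σ=24b of 24 (177bpm 6/8) — PASS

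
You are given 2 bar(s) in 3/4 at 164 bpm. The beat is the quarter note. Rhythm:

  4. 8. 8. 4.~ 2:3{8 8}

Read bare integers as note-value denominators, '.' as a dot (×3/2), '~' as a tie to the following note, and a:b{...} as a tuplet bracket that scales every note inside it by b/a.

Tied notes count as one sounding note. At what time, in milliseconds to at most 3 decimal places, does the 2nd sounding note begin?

1. 0.0ms @ 0 + 548.78ms (3/2)
2. 548.78ms @ 3/2 + 274.39ms (3/4)
3. 823.171ms @ 9/4 + 274.39ms (3/4)
4. 1097.561ms @ 3 + 823.171ms (9/4)
5. 1920.732ms @ 21/4 + 274.39ms (3/4)

note 2 onset = 3/2b = 548.78ms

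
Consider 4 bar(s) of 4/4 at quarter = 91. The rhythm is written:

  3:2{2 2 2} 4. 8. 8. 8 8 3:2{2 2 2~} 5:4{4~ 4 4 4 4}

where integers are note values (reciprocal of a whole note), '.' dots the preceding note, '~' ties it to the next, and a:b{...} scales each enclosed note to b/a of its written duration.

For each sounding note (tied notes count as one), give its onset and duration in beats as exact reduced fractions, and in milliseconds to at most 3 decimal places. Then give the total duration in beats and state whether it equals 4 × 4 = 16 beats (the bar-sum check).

1) 0.0ms=0b +879.121ms=4/3b
2) 879.121ms=4/3b +879.121ms=4/3b
3) 1758.242ms=8/3b +879.121ms=4/3b
4) 2637.363ms=4b +989.011ms=3/2b
5) 3626.374ms=11/2b +494.505ms=3/4b
6) 4120.879ms=25/4b +494.505ms=3/4b
7) 4615.385ms=7b +329.67ms=1/2b
8) 4945.055ms=15/2b +329.67ms=1/2b
9) 5274.725ms=8b +879.121ms=4/3b
10) 6153.846ms=28/3b +879.121ms=4/3b
11) 7032.967ms=32/3b +1934.066ms=44/15b
12) 8967.033ms=68/5b +527.473ms=4/5b
13) 9494.505ms=72/5b +527.473ms=4/5b
14) 10021.978ms=76/5b +527.473ms=4/5b
Σ=16b of 16 (91bpm 4/4) — PASS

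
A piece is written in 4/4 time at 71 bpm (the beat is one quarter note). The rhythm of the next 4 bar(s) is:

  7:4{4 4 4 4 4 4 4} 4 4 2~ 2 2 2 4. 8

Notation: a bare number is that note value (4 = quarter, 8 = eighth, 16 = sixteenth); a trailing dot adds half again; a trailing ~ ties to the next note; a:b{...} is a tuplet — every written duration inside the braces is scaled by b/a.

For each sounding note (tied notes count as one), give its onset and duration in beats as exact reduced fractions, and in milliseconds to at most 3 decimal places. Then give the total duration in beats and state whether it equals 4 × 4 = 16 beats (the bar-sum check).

1) 0.0ms=0b +482.897ms=4/7b
2) 482.897ms=4/7b +482.897ms=4/7b
3) 965.795ms=8/7b +482.897ms=4/7b
4) 1448.692ms=12/7b +482.897ms=4/7b
5) 1931.59ms=16/7b +482.897ms=4/7b
6) 2414.487ms=20/7b +482.897ms=4/7b
7) 2897.384ms=24/7b +482.897ms=4/7b
8) 3380.282ms=4b +845.07ms=1b
9) 4225.352ms=5b +845.07ms=1b
10) 5070.423ms=6b +3380.282ms=4b
11) 8450.704ms=10b +1690.141ms=2b
12) 10140.845ms=12b +1690.141ms=2b
13) 11830.986ms=14b +1267.606ms=3/2b
14) 13098.592ms=31/2b +422.535ms=1/2b
Σ=16b of 16 (71bpm 4/4) — PASS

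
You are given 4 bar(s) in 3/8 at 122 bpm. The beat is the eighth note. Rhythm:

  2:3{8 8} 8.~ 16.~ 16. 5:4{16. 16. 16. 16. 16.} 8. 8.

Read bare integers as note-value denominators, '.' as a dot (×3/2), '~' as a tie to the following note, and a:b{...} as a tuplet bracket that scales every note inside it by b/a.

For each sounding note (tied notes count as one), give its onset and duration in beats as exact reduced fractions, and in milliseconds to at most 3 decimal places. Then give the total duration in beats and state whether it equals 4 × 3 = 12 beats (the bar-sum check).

1) 0.0ms=0b +737.705ms=3/2b
2) 737.705ms=3/2b +737.705ms=3/2b
3) 1475.41ms=3b +1475.41ms=3b
4) 2950.82ms=6b +295.082ms=3/5b
5) 3245.902ms=33/5b +295.082ms=3/5b
6) 3540.984ms=36/5b +295.082ms=3/5b
7) 3836.066ms=39/5b +295.082ms=3/5b
8) 4131.148ms=42/5b +295.082ms=3/5b
9) 4426.23ms=9b +737.705ms=3/2b
10) 5163.934ms=21/2b +737.705ms=3/2b
Σ=12b of 12 (122bpm 3/8) — PASS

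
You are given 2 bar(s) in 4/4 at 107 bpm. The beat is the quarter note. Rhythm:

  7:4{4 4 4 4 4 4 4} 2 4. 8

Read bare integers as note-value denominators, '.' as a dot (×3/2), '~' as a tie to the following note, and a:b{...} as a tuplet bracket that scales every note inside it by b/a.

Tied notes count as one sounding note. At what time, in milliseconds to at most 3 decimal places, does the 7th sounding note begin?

note 7 onset = 24/7b = 1922.563ms

1. 0.0ms @ 0 + 320.427ms (4/7)
2. 320.427ms @ 4/7 + 320.427ms (4/7)
3. 640.854ms @ 8/7 + 320.427ms (4/7)
4. 961.282ms @ 12/7 + 320.427ms (4/7)
5. 1281.709ms @ 16/7 + 320.427ms (4/7)
6. 1602.136ms @ 20/7 + 320.427ms (4/7)
7. 1922.563ms @ 24/7 + 320.427ms (4/7)
8. 2242.991ms @ 4 + 1121.495ms (2)
9. 3364.486ms @ 6 + 841.121ms (3/2)
10. 4205.607ms @ 15/2 + 280.374ms (1/2)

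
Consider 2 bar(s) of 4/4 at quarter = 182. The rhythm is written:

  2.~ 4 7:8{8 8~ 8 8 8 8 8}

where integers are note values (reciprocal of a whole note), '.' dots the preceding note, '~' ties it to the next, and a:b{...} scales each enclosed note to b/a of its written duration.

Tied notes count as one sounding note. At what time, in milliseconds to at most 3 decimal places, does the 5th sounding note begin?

1. 0.0ms @ 0 + 1318.681ms (4)
2. 1318.681ms @ 4 + 188.383ms (4/7)
3. 1507.064ms @ 32/7 + 376.766ms (8/7)
4. 1883.83ms @ 40/7 + 188.383ms (4/7)
5. 2072.214ms @ 44/7 + 188.383ms (4/7)
6. 2260.597ms @ 48/7 + 188.383ms (4/7)
7. 2448.98ms @ 52/7 + 188.383ms (4/7)

note 5 onset = 44/7b = 2072.214ms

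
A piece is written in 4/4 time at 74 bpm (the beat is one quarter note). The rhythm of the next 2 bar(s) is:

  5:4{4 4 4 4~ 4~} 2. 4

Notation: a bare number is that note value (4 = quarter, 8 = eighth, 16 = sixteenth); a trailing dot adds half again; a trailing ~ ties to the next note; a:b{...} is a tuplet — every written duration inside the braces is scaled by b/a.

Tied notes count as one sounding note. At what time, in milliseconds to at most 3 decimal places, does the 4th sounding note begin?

1. 0.0ms @ 0 + 648.649ms (4/5)
2. 648.649ms @ 4/5 + 648.649ms (4/5)
3. 1297.297ms @ 8/5 + 648.649ms (4/5)
4. 1945.946ms @ 12/5 + 3729.73ms (23/5)
5. 5675.676ms @ 7 + 810.811ms (1)

note 4 onset = 12/5b = 1945.946ms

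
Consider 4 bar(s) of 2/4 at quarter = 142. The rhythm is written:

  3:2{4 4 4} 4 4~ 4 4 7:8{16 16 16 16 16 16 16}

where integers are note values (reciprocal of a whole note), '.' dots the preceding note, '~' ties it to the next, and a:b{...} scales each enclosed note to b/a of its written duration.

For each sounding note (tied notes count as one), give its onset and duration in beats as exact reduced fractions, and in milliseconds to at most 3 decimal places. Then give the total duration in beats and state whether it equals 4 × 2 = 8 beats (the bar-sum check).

1) 0.0ms=0b +281.69ms=2/3b
2) 281.69ms=2/3b +281.69ms=2/3b
3) 563.38ms=4/3b +281.69ms=2/3b
4) 845.07ms=2b +422.535ms=1b
5) 1267.606ms=3b +845.07ms=2b
6) 2112.676ms=5b +422.535ms=1b
7) 2535.211ms=6b +120.724ms=2/7b
8) 2655.936ms=44/7b +120.724ms=2/7b
9) 2776.66ms=46/7b +120.724ms=2/7b
10) 2897.384ms=48/7b +120.724ms=2/7b
11) 3018.109ms=50/7b +120.724ms=2/7b
12) 3138.833ms=52/7b +120.724ms=2/7b
13) 3259.557ms=54/7b +120.724ms=2/7b
Σ=8b of 8 (142bpm 2/4) — PASS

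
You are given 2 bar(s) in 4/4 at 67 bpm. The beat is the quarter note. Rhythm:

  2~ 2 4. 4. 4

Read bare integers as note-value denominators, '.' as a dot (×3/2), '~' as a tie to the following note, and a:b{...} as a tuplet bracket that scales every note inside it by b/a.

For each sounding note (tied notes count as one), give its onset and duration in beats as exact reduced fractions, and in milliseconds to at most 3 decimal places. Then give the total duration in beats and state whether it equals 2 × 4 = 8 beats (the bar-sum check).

1) 0.0ms=0b +3582.09ms=4b
2) 3582.09ms=4b +1343.284ms=3/2b
3) 4925.373ms=11/2b +1343.284ms=3/2b
4) 6268.657ms=7b +895.522ms=1b
Σ=8b of 8 (67bpm 4/4) — PASS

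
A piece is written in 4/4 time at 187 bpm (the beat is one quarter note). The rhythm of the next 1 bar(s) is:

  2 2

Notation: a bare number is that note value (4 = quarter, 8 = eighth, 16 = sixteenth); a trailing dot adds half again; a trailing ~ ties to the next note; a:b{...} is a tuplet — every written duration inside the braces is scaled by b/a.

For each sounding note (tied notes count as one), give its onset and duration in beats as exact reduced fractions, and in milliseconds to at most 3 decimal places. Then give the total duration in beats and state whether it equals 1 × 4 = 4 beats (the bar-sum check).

1) 0.0ms=0b +641.711ms=2b
2) 641.711ms=2b +641.711ms=2b
Σ=4b of 4 (187bpm 4/4) — PASS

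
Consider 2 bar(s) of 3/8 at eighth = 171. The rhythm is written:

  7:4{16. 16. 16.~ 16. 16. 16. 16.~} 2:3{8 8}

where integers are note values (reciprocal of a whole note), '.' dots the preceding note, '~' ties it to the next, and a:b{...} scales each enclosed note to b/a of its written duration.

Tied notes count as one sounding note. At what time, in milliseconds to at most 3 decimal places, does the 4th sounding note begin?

note 4 onset = 12/7b = 601.504ms

1. 0.0ms @ 0 + 150.376ms (3/7)
2. 150.376ms @ 3/7 + 150.376ms (3/7)
3. 300.752ms @ 6/7 + 300.752ms (6/7)
4. 601.504ms @ 12/7 + 150.376ms (3/7)
5. 751.88ms @ 15/7 + 150.376ms (3/7)
6. 902.256ms @ 18/7 + 676.692ms (27/14)
7. 1578.947ms @ 9/2 + 526.316ms (3/2)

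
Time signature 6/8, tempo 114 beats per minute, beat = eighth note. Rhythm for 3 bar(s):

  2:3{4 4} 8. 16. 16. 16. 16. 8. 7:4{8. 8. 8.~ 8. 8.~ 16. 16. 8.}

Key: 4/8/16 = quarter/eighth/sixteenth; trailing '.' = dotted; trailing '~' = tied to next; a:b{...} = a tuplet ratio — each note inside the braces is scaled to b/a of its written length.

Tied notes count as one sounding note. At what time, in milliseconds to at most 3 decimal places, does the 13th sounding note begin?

note 13 onset = 117/7b = 8796.992ms

1. 0.0ms @ 0 + 1578.947ms (3)
2. 1578.947ms @ 3 + 1578.947ms (3)
3. 3157.895ms @ 6 + 789.474ms (3/2)
4. 3947.368ms @ 15/2 + 394.737ms (3/4)
5. 4342.105ms @ 33/4 + 394.737ms (3/4)
6. 4736.842ms @ 9 + 394.737ms (3/4)
7. 5131.579ms @ 39/4 + 394.737ms (3/4)
8. 5526.316ms @ 21/2 + 789.474ms (3/2)
9. 6315.789ms @ 12 + 451.128ms (6/7)
10. 6766.917ms @ 90/7 + 451.128ms (6/7)
11. 7218.045ms @ 96/7 + 902.256ms (12/7)
12. 8120.301ms @ 108/7 + 676.692ms (9/7)
13. 8796.992ms @ 117/7 + 225.564ms (3/7)
14. 9022.556ms @ 120/7 + 451.128ms (6/7)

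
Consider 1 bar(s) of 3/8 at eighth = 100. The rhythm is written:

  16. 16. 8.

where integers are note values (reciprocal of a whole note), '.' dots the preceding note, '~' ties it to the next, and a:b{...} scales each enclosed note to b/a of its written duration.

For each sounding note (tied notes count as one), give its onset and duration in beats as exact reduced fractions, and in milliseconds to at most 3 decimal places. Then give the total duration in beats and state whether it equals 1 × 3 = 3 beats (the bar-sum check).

1) 0.0ms=0b +450.0ms=3/4b
2) 450.0ms=3/4b +450.0ms=3/4b
3) 900.0ms=3/2b +900.0ms=3/2b
Σ=3b of 3 (100bpm 3/8) — PASS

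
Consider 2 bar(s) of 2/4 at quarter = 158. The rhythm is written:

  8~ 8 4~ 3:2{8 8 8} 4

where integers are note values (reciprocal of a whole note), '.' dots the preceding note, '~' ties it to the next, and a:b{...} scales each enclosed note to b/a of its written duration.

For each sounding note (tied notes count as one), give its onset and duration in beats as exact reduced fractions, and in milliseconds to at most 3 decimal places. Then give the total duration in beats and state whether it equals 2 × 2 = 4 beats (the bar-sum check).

1) 0.0ms=0b +379.747ms=1b
2) 379.747ms=1b +506.329ms=4/3b
3) 886.076ms=7/3b +126.582ms=1/3b
4) 1012.658ms=8/3b +126.582ms=1/3b
5) 1139.241ms=3b +379.747ms=1b
Σ=4b of 4 (158bpm 2/4) — PASS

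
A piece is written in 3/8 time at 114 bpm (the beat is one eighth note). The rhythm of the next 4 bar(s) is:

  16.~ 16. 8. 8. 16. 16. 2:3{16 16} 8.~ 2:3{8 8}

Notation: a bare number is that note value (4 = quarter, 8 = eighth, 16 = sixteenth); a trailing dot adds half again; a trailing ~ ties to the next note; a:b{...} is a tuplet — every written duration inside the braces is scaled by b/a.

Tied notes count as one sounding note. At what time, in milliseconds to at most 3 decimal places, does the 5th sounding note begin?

note 5 onset = 21/4b = 2763.158ms

1. 0.0ms @ 0 + 789.474ms (3/2)
2. 789.474ms @ 3/2 + 789.474ms (3/2)
3. 1578.947ms @ 3 + 789.474ms (3/2)
4. 2368.421ms @ 9/2 + 394.737ms (3/4)
5. 2763.158ms @ 21/4 + 394.737ms (3/4)
6. 3157.895ms @ 6 + 394.737ms (3/4)
7. 3552.632ms @ 27/4 + 394.737ms (3/4)
8. 3947.368ms @ 15/2 + 1578.947ms (3)
9. 5526.316ms @ 21/2 + 789.474ms (3/2)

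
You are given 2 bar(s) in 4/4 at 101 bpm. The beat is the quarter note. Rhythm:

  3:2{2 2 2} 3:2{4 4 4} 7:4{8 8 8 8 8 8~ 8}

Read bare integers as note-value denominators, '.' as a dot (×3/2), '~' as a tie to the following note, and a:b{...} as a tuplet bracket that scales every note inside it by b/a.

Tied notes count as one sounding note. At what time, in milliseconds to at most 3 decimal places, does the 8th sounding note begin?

1. 0.0ms @ 0 + 792.079ms (4/3)
2. 792.079ms @ 4/3 + 792.079ms (4/3)
3. 1584.158ms @ 8/3 + 792.079ms (4/3)
4. 2376.238ms @ 4 + 396.04ms (2/3)
5. 2772.277ms @ 14/3 + 396.04ms (2/3)
6. 3168.317ms @ 16/3 + 396.04ms (2/3)
7. 3564.356ms @ 6 + 169.731ms (2/7)
8. 3734.088ms @ 44/7 + 169.731ms (2/7)
9. 3903.819ms @ 46/7 + 169.731ms (2/7)
10. 4073.55ms @ 48/7 + 169.731ms (2/7)
11. 4243.281ms @ 50/7 + 169.731ms (2/7)
12. 4413.013ms @ 52/7 + 339.463ms (4/7)

note 8 onset = 44/7b = 3734.088ms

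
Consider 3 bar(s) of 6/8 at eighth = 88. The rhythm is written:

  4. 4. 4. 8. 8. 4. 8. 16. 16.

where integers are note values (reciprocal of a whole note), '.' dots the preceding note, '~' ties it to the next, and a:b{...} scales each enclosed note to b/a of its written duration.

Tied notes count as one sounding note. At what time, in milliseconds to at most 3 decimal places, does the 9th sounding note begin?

1. 0.0ms @ 0 + 2045.455ms (3)
2. 2045.455ms @ 3 + 2045.455ms (3)
3. 4090.909ms @ 6 + 2045.455ms (3)
4. 6136.364ms @ 9 + 1022.727ms (3/2)
5. 7159.091ms @ 21/2 + 1022.727ms (3/2)
6. 8181.818ms @ 12 + 2045.455ms (3)
7. 10227.273ms @ 15 + 1022.727ms (3/2)
8. 11250.0ms @ 33/2 + 511.364ms (3/4)
9. 11761.364ms @ 69/4 + 511.364ms (3/4)

note 9 onset = 69/4b = 11761.364ms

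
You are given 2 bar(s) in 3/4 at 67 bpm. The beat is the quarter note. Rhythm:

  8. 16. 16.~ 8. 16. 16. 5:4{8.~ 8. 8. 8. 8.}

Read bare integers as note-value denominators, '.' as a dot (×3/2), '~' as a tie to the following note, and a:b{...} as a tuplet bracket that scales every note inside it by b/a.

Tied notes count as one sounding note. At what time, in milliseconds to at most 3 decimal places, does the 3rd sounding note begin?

1. 0.0ms @ 0 + 671.642ms (3/4)
2. 671.642ms @ 3/4 + 335.821ms (3/8)
3. 1007.463ms @ 9/8 + 1007.463ms (9/8)
4. 2014.925ms @ 9/4 + 335.821ms (3/8)
5. 2350.746ms @ 21/8 + 335.821ms (3/8)
6. 2686.567ms @ 3 + 1074.627ms (6/5)
7. 3761.194ms @ 21/5 + 537.313ms (3/5)
8. 4298.507ms @ 24/5 + 537.313ms (3/5)
9. 4835.821ms @ 27/5 + 537.313ms (3/5)

note 3 onset = 9/8b = 1007.463ms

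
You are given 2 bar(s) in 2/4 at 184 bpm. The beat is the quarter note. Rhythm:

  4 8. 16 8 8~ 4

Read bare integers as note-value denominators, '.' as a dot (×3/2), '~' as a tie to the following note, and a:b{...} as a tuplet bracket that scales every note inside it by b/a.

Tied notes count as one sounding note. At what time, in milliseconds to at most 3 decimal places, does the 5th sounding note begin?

1. 0.0ms @ 0 + 326.087ms (1)
2. 326.087ms @ 1 + 244.565ms (3/4)
3. 570.652ms @ 7/4 + 81.522ms (1/4)
4. 652.174ms @ 2 + 163.043ms (1/2)
5. 815.217ms @ 5/2 + 489.13ms (3/2)

note 5 onset = 5/2b = 815.217ms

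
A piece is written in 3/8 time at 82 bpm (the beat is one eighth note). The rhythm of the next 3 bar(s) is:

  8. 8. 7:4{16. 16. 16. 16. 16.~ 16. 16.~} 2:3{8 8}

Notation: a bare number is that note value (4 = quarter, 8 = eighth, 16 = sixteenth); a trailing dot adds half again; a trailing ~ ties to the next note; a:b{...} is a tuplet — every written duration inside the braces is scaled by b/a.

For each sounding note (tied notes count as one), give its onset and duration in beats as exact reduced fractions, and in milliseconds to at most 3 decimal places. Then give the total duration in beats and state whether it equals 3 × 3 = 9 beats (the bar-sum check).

1) 0.0ms=0b +1097.561ms=3/2b
2) 1097.561ms=3/2b +1097.561ms=3/2b
3) 2195.122ms=3b +313.589ms=3/7b
4) 2508.711ms=24/7b +313.589ms=3/7b
5) 2822.3ms=27/7b +313.589ms=3/7b
6) 3135.889ms=30/7b +313.589ms=3/7b
7) 3449.477ms=33/7b +627.178ms=6/7b
8) 4076.655ms=39/7b +1411.15ms=27/14b
9) 5487.805ms=15/2b +1097.561ms=3/2b
Σ=9b of 9 (82bpm 3/8) — PASS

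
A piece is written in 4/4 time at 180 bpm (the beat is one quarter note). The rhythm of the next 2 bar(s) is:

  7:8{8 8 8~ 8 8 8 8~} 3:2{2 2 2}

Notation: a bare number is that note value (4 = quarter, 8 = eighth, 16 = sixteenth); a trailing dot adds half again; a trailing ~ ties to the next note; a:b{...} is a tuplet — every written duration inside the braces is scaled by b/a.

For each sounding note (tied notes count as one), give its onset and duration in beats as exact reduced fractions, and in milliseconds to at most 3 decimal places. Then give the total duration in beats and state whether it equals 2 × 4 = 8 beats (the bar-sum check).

1) 0.0ms=0b +190.476ms=4/7b
2) 190.476ms=4/7b +190.476ms=4/7b
3) 380.952ms=8/7b +380.952ms=8/7b
4) 761.905ms=16/7b +190.476ms=4/7b
5) 952.381ms=20/7b +190.476ms=4/7b
6) 1142.857ms=24/7b +634.921ms=40/21b
7) 1777.778ms=16/3b +444.444ms=4/3b
8) 2222.222ms=20/3b +444.444ms=4/3b
Σ=8b of 8 (180bpm 4/4) — PASS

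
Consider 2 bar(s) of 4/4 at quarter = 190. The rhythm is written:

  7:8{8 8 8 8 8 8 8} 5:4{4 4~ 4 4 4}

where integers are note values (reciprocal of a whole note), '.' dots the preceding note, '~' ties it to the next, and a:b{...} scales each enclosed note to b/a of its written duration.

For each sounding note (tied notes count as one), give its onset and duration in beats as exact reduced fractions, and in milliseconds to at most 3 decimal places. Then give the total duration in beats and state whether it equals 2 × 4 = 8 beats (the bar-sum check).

1) 0.0ms=0b +180.451ms=4/7b
2) 180.451ms=4/7b +180.451ms=4/7b
3) 360.902ms=8/7b +180.451ms=4/7b
4) 541.353ms=12/7b +180.451ms=4/7b
5) 721.805ms=16/7b +180.451ms=4/7b
6) 902.256ms=20/7b +180.451ms=4/7b
7) 1082.707ms=24/7b +180.451ms=4/7b
8) 1263.158ms=4b +252.632ms=4/5b
9) 1515.789ms=24/5b +505.263ms=8/5b
10) 2021.053ms=32/5b +252.632ms=4/5b
11) 2273.684ms=36/5b +252.632ms=4/5b
Σ=8b of 8 (190bpm 4/4) — PASS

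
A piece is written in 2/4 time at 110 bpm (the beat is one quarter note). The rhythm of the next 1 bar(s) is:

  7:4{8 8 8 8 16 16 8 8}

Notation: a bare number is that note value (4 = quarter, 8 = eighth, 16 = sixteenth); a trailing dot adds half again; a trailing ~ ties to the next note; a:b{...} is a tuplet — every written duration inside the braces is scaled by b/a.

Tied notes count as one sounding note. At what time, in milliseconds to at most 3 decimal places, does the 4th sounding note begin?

1. 0.0ms @ 0 + 155.844ms (2/7)
2. 155.844ms @ 2/7 + 155.844ms (2/7)
3. 311.688ms @ 4/7 + 155.844ms (2/7)
4. 467.532ms @ 6/7 + 155.844ms (2/7)
5. 623.377ms @ 8/7 + 77.922ms (1/7)
6. 701.299ms @ 9/7 + 77.922ms (1/7)
7. 779.221ms @ 10/7 + 155.844ms (2/7)
8. 935.065ms @ 12/7 + 155.844ms (2/7)

note 4 onset = 6/7b = 467.532ms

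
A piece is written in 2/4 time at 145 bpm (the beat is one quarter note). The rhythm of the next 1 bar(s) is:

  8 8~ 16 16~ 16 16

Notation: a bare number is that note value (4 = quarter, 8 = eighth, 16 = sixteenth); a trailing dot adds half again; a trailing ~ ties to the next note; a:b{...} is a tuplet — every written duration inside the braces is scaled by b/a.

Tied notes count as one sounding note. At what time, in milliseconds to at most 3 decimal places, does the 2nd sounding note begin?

1. 0.0ms @ 0 + 206.897ms (1/2)
2. 206.897ms @ 1/2 + 310.345ms (3/4)
3. 517.241ms @ 5/4 + 206.897ms (1/2)
4. 724.138ms @ 7/4 + 103.448ms (1/4)

note 2 onset = 1/2b = 206.897ms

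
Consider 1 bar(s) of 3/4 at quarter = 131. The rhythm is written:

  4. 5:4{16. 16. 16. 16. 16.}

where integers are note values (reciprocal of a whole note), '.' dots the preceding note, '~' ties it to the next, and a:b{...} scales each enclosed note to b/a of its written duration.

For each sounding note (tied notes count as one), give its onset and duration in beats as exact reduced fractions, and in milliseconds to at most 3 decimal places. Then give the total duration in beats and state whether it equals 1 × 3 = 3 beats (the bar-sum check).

1) 0.0ms=0b +687.023ms=3/2b
2) 687.023ms=3/2b +137.405ms=3/10b
3) 824.427ms=9/5b +137.405ms=3/10b
4) 961.832ms=21/10b +137.405ms=3/10b
5) 1099.237ms=12/5b +137.405ms=3/10b
6) 1236.641ms=27/10b +137.405ms=3/10b
Σ=3b of 3 (131bpm 3/4) — PASS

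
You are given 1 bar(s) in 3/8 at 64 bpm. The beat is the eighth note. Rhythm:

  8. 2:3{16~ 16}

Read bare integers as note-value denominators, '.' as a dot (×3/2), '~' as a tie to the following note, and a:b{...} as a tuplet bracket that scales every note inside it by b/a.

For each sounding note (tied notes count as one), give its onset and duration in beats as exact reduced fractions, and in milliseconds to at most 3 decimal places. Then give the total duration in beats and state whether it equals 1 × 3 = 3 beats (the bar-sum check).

1) 0.0ms=0b +1406.25ms=3/2b
2) 1406.25ms=3/2b +1406.25ms=3/2b
Σ=3b of 3 (64bpm 3/8) — PASS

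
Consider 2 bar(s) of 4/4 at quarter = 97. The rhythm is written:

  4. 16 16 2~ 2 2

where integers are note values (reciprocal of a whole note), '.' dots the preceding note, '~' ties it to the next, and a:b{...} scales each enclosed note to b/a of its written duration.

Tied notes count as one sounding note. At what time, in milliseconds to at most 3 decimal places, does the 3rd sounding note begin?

note 3 onset = 7/4b = 1082.474ms

1. 0.0ms @ 0 + 927.835ms (3/2)
2. 927.835ms @ 3/2 + 154.639ms (1/4)
3. 1082.474ms @ 7/4 + 154.639ms (1/4)
4. 1237.113ms @ 2 + 2474.227ms (4)
5. 3711.34ms @ 6 + 1237.113ms (2)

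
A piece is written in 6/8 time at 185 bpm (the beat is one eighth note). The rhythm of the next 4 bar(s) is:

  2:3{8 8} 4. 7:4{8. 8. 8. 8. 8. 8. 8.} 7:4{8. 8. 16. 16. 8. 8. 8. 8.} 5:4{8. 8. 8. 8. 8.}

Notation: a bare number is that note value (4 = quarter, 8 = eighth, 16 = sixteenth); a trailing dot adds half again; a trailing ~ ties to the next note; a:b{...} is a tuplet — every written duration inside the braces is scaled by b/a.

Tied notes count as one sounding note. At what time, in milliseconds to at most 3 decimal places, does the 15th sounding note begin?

1. 0.0ms @ 0 + 486.486ms (3/2)
2. 486.486ms @ 3/2 + 486.486ms (3/2)
3. 972.973ms @ 3 + 972.973ms (3)
4. 1945.946ms @ 6 + 277.992ms (6/7)
5. 2223.938ms @ 48/7 + 277.992ms (6/7)
6. 2501.931ms @ 54/7 + 277.992ms (6/7)
7. 2779.923ms @ 60/7 + 277.992ms (6/7)
8. 3057.915ms @ 66/7 + 277.992ms (6/7)
9. 3335.907ms @ 72/7 + 277.992ms (6/7)
10. 3613.9ms @ 78/7 + 277.992ms (6/7)
11. 3891.892ms @ 12 + 277.992ms (6/7)
12. 4169.884ms @ 90/7 + 277.992ms (6/7)
13. 4447.876ms @ 96/7 + 138.996ms (3/7)
14. 4586.873ms @ 99/7 + 138.996ms (3/7)
15. 4725.869ms @ 102/7 + 277.992ms (6/7)
16. 5003.861ms @ 108/7 + 277.992ms (6/7)
17. 5281.853ms @ 114/7 + 277.992ms (6/7)
18. 5559.846ms @ 120/7 + 277.992ms (6/7)
19. 5837.838ms @ 18 + 389.189ms (6/5)
20. 6227.027ms @ 96/5 + 389.189ms (6/5)
21. 6616.216ms @ 102/5 + 389.189ms (6/5)
22. 7005.405ms @ 108/5 + 389.189ms (6/5)
23. 7394.595ms @ 114/5 + 389.189ms (6/5)

note 15 onset = 102/7b = 4725.869ms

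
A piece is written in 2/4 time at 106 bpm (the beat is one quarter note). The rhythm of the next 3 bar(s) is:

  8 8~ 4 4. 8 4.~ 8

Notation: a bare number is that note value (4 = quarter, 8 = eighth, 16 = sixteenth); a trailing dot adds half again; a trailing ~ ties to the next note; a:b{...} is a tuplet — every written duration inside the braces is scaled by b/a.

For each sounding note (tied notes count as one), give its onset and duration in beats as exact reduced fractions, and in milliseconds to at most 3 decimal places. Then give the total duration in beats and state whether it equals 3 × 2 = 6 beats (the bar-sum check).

1) 0.0ms=0b +283.019ms=1/2b
2) 283.019ms=1/2b +849.057ms=3/2b
3) 1132.075ms=2b +849.057ms=3/2b
4) 1981.132ms=7/2b +283.019ms=1/2b
5) 2264.151ms=4b +1132.075ms=2b
Σ=6b of 6 (106bpm 2/4) — PASS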